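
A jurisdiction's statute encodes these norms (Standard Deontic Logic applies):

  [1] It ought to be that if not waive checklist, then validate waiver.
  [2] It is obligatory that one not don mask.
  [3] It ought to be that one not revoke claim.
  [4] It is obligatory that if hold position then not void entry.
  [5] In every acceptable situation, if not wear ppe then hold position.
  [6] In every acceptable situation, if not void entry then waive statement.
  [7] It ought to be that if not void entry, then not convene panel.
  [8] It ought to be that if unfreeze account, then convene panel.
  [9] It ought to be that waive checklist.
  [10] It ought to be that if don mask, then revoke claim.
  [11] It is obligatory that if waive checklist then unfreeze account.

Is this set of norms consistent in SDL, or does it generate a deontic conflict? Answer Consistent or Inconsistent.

Consistent

Premise 10 is O(don_mask → revoke_claim), but O(don_mask) is not derivable from the premises, so it does not yield O(revoke_claim).
So O(revoke_claim) is not derivable, and the apparent clash with O(¬revoke_claim) does not arise.
A world satisfying every obligation exists (e.g. convene_panel=true, don_mask=false, hold_position=false, revoke_claim=false, unfreeze_account=true, validate_waiver=false, void_entry=true, waive_checklist=true, waive_statement=false, wear_ppe=true); no atom is both obligatory and forbidden, so the set is consistent.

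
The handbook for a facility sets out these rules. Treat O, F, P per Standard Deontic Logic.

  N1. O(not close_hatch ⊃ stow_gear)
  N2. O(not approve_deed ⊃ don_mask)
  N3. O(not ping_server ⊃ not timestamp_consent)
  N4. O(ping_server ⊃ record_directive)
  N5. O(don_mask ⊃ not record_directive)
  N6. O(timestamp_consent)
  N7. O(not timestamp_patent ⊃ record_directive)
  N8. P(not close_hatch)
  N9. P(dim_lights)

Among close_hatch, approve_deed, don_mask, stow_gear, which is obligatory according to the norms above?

approve_deed

Premise 6 gives O(timestamp_consent).
The contrapositive of premise 3 (O(not ping_server ⊃ not timestamp_consent)) is O(timestamp_consent ⊃ ping_server), and O(timestamp_consent) is already established, so O(ping_server).
Premise 4 is O(ping_server ⊃ record_directive); since O(ping_server), deontic closure gives O(record_directive).
Premise 5, O(don_mask ⊃ not record_directive), contraposes to O(record_directive ⊃ not don_mask); with O(record_directive) we get O(not don_mask).
Premise 2 is O(not approve_deed ⊃ don_mask); contrapositively O(not don_mask ⊃ approve_deed). Since O(not don_mask) holds, K gives O(approve_deed).
So O(approve_deed) holds — approve_deed is obligatory. None of the other listed options is made obligatory by any chain of premises.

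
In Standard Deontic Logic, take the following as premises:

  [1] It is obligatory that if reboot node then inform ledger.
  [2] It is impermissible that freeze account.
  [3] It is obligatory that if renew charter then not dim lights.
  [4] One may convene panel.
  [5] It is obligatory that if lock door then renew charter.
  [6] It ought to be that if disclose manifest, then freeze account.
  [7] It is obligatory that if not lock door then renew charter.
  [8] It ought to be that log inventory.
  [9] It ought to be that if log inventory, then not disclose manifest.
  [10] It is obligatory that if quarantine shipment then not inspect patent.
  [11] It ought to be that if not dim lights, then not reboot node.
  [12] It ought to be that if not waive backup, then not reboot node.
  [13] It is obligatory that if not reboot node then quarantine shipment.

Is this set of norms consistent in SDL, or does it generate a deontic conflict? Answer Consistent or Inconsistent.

Consistent

Premise 6 is O(disclose_manifest → freeze_account), but O(disclose_manifest) is not derivable from the premises, so it does not yield O(freeze_account).
So O(freeze_account) is not derivable, and the apparent clash with O(¬freeze_account) does not arise.
A world satisfying every obligation exists (e.g. convene_panel=false, dim_lights=false, disclose_manifest=false, freeze_account=false, inform_ledger=false, inspect_patent=false, lock_door=false, log_inventory=true, quarantine_shipment=true, reboot_node=false, renew_charter=true, waive_backup=false); no atom is both obligatory and forbidden, so the set is consistent.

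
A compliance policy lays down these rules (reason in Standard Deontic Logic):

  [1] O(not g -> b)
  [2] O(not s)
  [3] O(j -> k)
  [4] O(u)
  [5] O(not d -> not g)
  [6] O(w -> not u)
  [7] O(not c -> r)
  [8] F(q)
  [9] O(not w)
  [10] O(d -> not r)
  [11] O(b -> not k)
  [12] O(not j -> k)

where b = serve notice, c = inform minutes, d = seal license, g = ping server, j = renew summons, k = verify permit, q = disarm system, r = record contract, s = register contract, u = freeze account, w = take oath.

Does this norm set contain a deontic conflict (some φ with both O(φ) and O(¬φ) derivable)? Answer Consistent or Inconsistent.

Consistent

Premise 6 is O(w -> not u), but O(w) is not derivable from the premises, so it does not yield O(not u).
So O(not u) is not derivable, and the apparent clash with O(u) does not arise.
A world satisfying every obligation exists (e.g. b=false, c=true, d=true, g=true, j=false, k=true, q=false, r=false, s=false, u=true, w=false); no atom is both obligatory and forbidden, so the set is consistent.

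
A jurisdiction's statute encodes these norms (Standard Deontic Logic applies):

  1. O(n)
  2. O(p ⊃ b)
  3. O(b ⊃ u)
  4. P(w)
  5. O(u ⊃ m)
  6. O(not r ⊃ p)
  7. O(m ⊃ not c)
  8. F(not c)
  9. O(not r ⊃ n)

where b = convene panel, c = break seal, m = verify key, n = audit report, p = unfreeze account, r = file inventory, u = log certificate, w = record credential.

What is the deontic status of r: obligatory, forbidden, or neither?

F(not c) at premise 8 means O(c).
Premise 7, O(m ⊃ not c), contraposes to O(c ⊃ not m); with O(c) we get O(not m).
The contrapositive of premise 5 (O(u ⊃ m)) is O(not m ⊃ not u), and O(not m) is already established, so O(not u).
Premise 3 is O(b ⊃ u); contrapositively O(not u ⊃ not b). Since O(not u) holds, K gives O(not b).
Premise 2 is O(p ⊃ b); contrapositively O(not b ⊃ not p). Since O(not b) holds, K gives O(not p).
Premise 6 is O(not r ⊃ p); contrapositively O(not p ⊃ r). Since O(not p) holds, K gives O(r).
Premises 1, 4, 9 do not contribute to this derivation.
Hence r is obligatory.

Obligatory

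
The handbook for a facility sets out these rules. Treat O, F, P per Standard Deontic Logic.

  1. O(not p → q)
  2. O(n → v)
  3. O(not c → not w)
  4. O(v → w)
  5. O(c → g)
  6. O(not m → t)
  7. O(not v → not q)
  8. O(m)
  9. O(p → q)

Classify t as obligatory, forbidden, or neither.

Premise 6 is O(not m → t), but O(not m) is not derivable from the premises, so it does not yield O(t).
No premise or chain of K-axiom applications forces O(t), and none forces O(not t). So t is neither obligatory nor forbidden under these norms.

Neither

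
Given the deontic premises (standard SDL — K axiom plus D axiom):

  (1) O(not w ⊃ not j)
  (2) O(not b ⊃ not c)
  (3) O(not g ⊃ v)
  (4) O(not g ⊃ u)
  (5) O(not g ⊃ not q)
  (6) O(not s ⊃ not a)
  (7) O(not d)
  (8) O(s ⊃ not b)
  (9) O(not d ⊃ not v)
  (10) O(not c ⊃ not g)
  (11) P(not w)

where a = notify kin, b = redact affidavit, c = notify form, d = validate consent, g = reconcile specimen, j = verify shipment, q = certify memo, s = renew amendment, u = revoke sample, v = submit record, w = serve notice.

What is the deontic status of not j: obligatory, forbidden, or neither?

Neither

Premise 1 is O(not w ⊃ not j), but O(not w) is not derivable from the premises (the permission P(not w) asserts only not O(w), not O(not w)), so it does not yield O(not j).
No premise or chain of K-axiom applications forces O(not j), and none forces O(j). So not j is neither obligatory nor forbidden under these norms.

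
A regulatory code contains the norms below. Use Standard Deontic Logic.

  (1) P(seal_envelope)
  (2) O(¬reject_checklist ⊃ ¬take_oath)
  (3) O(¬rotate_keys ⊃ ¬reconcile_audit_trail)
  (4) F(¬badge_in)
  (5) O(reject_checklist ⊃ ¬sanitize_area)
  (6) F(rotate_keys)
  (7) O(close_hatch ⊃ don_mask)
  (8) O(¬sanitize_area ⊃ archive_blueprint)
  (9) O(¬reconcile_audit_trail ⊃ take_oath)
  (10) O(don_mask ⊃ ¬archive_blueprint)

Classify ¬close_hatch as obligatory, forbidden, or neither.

Obligatory

F(rotate_keys) at premise 6 means O(¬rotate_keys).
Premise 3 is O(¬rotate_keys ⊃ ¬reconcile_audit_trail); since O(¬rotate_keys), deontic closure gives O(¬reconcile_audit_trail).
Applying K to premise 9 (O(¬reconcile_audit_trail ⊃ take_oath)) and O(¬reconcile_audit_trail) yields O(take_oath).
The contrapositive of premise 2 (O(¬reject_checklist ⊃ ¬take_oath)) is O(take_oath ⊃ reject_checklist), and O(take_oath) is already established, so O(reject_checklist).
Applying K to premise 5 (O(reject_checklist ⊃ ¬sanitize_area)) and O(reject_checklist) yields O(¬sanitize_area).
From O(¬sanitize_area) and premise 8, O(¬sanitize_area ⊃ archive_blueprint), we obtain O(archive_blueprint).
The contrapositive of premise 10 (O(don_mask ⊃ ¬archive_blueprint)) is O(archive_blueprint ⊃ ¬don_mask), and O(archive_blueprint) is already established, so O(¬don_mask).
The contrapositive of premise 7 (O(close_hatch ⊃ don_mask)) is O(¬don_mask ⊃ ¬close_hatch), and O(¬don_mask) is already established, so O(¬close_hatch).
Premises 1, 4 do not contribute to this derivation.
Hence ¬close_hatch is obligatory.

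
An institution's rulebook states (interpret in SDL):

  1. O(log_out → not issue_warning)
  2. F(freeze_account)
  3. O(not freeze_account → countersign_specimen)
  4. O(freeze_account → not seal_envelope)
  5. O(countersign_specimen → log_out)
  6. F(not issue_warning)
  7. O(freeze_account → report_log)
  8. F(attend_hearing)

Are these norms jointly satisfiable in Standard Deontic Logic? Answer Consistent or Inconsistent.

Inconsistent

Premise 2 is F(freeze_account), i.e. O(not freeze_account).
From O(not freeze_account) and premise 3, O(not freeze_account → countersign_specimen), we obtain O(countersign_specimen).
Applying K to premise 5 (O(countersign_specimen → log_out)) and O(countersign_specimen) yields O(log_out).
With premise 1, O(log_out → not issue_warning), the K-axiom yields O(not issue_warning).
However, F(not issue_warning) at premise 6 amounts to O(issue_warning).
We now have both O(not issue_warning) and O(issue_warning) — issue_warning is simultaneously obligatory and forbidden, violating the D-axiom.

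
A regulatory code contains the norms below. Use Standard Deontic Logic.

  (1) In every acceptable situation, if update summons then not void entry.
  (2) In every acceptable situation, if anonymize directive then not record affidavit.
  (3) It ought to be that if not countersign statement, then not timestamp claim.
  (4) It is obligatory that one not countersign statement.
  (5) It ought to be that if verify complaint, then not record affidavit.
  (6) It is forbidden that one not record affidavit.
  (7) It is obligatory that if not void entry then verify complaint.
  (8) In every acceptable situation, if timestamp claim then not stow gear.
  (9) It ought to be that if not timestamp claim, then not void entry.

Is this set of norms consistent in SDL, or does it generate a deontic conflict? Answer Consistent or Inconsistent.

From premise 4 we have O(¬countersign_statement).
With premise 3, O(¬countersign_statement → ¬timestamp_claim), the K-axiom yields O(¬timestamp_claim).
With premise 9, O(¬timestamp_claim → ¬void_entry), the K-axiom yields O(¬void_entry).
Premise 7 is O(¬void_entry → verify_complaint); since O(¬void_entry), deontic closure gives O(verify_complaint).
With premise 5, O(verify_complaint → ¬record_affidavit), the K-axiom yields O(¬record_affidavit).
However, F(¬record_affidavit) at premise 6 amounts to O(record_affidavit).
We now have both O(¬record_affidavit) and O(record_affidavit) — record_affidavit is simultaneously obligatory and forbidden, violating the D-axiom.

Inconsistent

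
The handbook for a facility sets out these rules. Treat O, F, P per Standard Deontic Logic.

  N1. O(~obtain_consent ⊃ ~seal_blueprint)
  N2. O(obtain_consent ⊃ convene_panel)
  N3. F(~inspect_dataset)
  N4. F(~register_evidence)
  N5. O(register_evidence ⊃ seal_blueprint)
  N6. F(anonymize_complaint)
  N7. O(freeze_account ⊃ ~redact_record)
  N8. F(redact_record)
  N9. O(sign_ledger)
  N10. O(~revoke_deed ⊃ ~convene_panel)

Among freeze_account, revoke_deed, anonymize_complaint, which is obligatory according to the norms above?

Premise 4, F(~register_evidence), is equivalent to O(register_evidence).
Premise 5 is O(register_evidence ⊃ seal_blueprint); since O(register_evidence), deontic closure gives O(seal_blueprint).
Premise 1, O(~obtain_consent ⊃ ~seal_blueprint), contraposes to O(seal_blueprint ⊃ obtain_consent); with O(seal_blueprint) we get O(obtain_consent).
Applying K to premise 2 (O(obtain_consent ⊃ convene_panel)) and O(obtain_consent) yields O(convene_panel).
The contrapositive of premise 10 (O(~revoke_deed ⊃ ~convene_panel)) is O(convene_panel ⊃ revoke_deed), and O(convene_panel) is already established, so O(revoke_deed).
So O(revoke_deed) holds — revoke_deed is obligatory. None of the other listed options is made obligatory by any chain of premises.

revoke_deed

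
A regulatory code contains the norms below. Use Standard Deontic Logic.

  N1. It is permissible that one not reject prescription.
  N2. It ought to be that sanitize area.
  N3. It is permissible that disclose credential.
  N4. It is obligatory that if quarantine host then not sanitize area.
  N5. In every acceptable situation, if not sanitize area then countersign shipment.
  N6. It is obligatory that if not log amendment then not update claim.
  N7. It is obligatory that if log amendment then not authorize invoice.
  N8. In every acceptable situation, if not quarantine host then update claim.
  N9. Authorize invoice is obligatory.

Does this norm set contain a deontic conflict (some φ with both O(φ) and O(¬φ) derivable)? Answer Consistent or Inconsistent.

Inconsistent

Premise 2 states O(sanitize_area) outright.
Premise 4, O(quarantine_host → ¬sanitize_area), contraposes to O(sanitize_area → ¬quarantine_host); with O(sanitize_area) we get O(¬quarantine_host).
Premise 8 is O(¬quarantine_host → update_claim); since O(¬quarantine_host), deontic closure gives O(update_claim).
The contrapositive of premise 6 (O(¬log_amendment → ¬update_claim)) is O(update_claim → log_amendment), and O(update_claim) is already established, so O(log_amendment).
Applying K to premise 7 (O(log_amendment → ¬authorize_invoice)) and O(log_amendment) yields O(¬authorize_invoice).
However, premise 9 gives O(authorize_invoice).
We now have both O(¬authorize_invoice) and O(authorize_invoice) — authorize_invoice is simultaneously obligatory and forbidden, violating the D-axiom.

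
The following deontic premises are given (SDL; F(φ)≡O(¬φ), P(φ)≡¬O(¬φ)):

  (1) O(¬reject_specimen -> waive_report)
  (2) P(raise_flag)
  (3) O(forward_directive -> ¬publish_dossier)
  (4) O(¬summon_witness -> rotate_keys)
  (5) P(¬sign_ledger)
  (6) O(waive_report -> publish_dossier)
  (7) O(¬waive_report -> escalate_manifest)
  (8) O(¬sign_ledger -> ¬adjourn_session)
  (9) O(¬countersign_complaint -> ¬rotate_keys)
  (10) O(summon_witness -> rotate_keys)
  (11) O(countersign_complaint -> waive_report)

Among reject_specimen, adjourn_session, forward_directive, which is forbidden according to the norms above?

forward_directive

Premises 4 and 10 cover both cases: O(¬summon_witness -> rotate_keys) and O(summon_witness -> rotate_keys). Since ¬summon_witness ∨ summon_witness is a tautology, O(rotate_keys) follows.
Premise 9, O(¬countersign_complaint -> ¬rotate_keys), contraposes to O(rotate_keys -> countersign_complaint); with O(rotate_keys) we get O(countersign_complaint).
With premise 11, O(countersign_complaint -> waive_report), the K-axiom yields O(waive_report).
From O(waive_report) and premise 6, O(waive_report -> publish_dossier), we obtain O(publish_dossier).
Premise 3 is O(forward_directive -> ¬publish_dossier); contrapositively O(publish_dossier -> ¬forward_directive). Since O(publish_dossier) holds, K gives O(¬forward_directive).
So O(¬forward_directive) holds, i.e. forward_directive is forbidden. None of the other listed options is forbidden under the premises.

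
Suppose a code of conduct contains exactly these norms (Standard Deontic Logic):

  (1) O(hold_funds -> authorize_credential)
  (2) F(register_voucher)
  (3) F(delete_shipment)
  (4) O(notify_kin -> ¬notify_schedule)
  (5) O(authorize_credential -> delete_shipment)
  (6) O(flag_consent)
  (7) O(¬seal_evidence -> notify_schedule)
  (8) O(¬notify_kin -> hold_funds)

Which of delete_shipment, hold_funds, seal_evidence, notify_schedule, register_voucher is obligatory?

Premise 3, F(delete_shipment), is equivalent to O(¬delete_shipment).
Premise 5, O(authorize_credential -> delete_shipment), contraposes to O(¬delete_shipment -> ¬authorize_credential); with O(¬delete_shipment) we get O(¬authorize_credential).
Premise 1, O(hold_funds -> authorize_credential), contraposes to O(¬authorize_credential -> ¬hold_funds); with O(¬authorize_credential) we get O(¬hold_funds).
Premise 8 is O(¬notify_kin -> hold_funds); contrapositively O(¬hold_funds -> notify_kin). Since O(¬hold_funds) holds, K gives O(notify_kin).
From O(notify_kin) and premise 4, O(notify_kin -> ¬notify_schedule), we obtain O(¬notify_schedule).
The contrapositive of premise 7 (O(¬seal_evidence -> notify_schedule)) is O(¬notify_schedule -> seal_evidence), and O(¬notify_schedule) is already established, so O(seal_evidence).
So O(seal_evidence) holds — seal_evidence is obligatory. None of the other listed options is made obligatory by any chain of premises.

seal_evidence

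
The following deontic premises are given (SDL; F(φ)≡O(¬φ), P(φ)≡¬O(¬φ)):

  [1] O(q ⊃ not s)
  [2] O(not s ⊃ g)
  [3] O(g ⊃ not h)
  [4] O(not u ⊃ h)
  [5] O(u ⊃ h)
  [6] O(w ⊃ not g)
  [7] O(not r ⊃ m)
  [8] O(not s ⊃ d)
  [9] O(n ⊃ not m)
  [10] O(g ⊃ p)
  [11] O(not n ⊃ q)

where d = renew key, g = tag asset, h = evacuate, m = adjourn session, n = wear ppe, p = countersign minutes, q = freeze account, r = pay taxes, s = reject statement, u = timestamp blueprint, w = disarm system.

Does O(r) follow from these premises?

By case analysis on u: premise 5 gives O(u ⊃ h) and premise 4 gives O(not u ⊃ h), so O(h) either way.
Premise 3, O(g ⊃ not h), contraposes to O(h ⊃ not g); with O(h) we get O(not g).
Premise 2, O(not s ⊃ g), contraposes to O(not g ⊃ s); with O(not g) we get O(s).
Premise 1, O(q ⊃ not s), contraposes to O(s ⊃ not q); with O(s) we get O(not q).
The contrapositive of premise 11 (O(not n ⊃ q)) is O(not q ⊃ n), and O(not q) is already established, so O(n).
With premise 9, O(n ⊃ not m), the K-axiom yields O(not m).
The contrapositive of premise 7 (O(not r ⊃ m)) is O(not m ⊃ r), and O(not m) is already established, so O(r).
Premises 6, 8, 10 do not contribute to this derivation.
So O(r) follows.

Yes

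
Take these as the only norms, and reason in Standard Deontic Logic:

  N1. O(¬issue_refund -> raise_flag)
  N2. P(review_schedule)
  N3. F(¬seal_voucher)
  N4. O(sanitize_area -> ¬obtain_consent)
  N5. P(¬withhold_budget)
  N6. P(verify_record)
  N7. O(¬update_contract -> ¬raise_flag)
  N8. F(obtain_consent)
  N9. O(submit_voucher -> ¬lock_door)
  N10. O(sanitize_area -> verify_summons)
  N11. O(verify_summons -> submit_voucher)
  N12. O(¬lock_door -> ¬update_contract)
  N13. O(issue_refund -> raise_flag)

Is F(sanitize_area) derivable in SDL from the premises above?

Yes

By case analysis on issue_refund: premise 13 gives O(issue_refund -> raise_flag) and premise 1 gives O(¬issue_refund -> raise_flag), so O(raise_flag) either way.
The contrapositive of premise 7 (O(¬update_contract -> ¬raise_flag)) is O(raise_flag -> update_contract), and O(raise_flag) is already established, so O(update_contract).
The contrapositive of premise 12 (O(¬lock_door -> ¬update_contract)) is O(update_contract -> lock_door), and O(update_contract) is already established, so O(lock_door).
The contrapositive of premise 9 (O(submit_voucher -> ¬lock_door)) is O(lock_door -> ¬submit_voucher), and O(lock_door) is already established, so O(¬submit_voucher).
The contrapositive of premise 11 (O(verify_summons -> submit_voucher)) is O(¬submit_voucher -> ¬verify_summons), and O(¬submit_voucher) is already established, so O(¬verify_summons).
Premise 10 is O(sanitize_area -> verify_summons); contrapositively O(¬verify_summons -> ¬sanitize_area). Since O(¬verify_summons) holds, K gives O(¬sanitize_area).
Premises 2, 3, 4, 5, 6, 8 do not contribute to this derivation.
So O(¬sanitize_area) holds, i.e. F(sanitize_area). The claim follows.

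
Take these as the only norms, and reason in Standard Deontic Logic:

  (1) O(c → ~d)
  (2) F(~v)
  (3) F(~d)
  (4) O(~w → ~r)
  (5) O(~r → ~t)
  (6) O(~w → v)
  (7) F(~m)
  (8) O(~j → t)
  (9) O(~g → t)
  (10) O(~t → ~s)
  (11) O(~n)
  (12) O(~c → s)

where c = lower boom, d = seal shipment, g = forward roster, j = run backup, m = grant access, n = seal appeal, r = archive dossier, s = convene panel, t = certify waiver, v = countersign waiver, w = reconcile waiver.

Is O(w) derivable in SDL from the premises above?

F(~d) at premise 3 means O(d).
The contrapositive of premise 1 (O(c → ~d)) is O(d → ~c), and O(d) is already established, so O(~c).
From O(~c) and premise 12, O(~c → s), we obtain O(s).
The contrapositive of premise 10 (O(~t → ~s)) is O(s → t), and O(s) is already established, so O(t).
Premise 5, O(~r → ~t), contraposes to O(t → r); with O(t) we get O(r).
Premise 4 is O(~w → ~r); contrapositively O(r → w). Since O(r) holds, K gives O(w).
Premises 2, 6, 7, 8, 9, 11 do not contribute to this derivation.
So O(w) follows.

Yes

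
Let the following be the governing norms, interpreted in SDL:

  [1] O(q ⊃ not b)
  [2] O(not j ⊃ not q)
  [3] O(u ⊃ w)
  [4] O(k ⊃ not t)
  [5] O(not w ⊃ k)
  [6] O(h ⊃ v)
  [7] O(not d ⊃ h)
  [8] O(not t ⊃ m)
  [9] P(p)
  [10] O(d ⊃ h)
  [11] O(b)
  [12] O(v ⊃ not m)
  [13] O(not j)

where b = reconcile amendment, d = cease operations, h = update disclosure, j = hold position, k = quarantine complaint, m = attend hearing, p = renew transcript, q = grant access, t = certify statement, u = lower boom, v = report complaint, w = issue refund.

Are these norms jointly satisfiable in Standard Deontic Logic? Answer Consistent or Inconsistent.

Consistent

Premise 1 is O(q ⊃ not b), but O(q) is not derivable from the premises, so it does not yield O(not b).
So O(not b) is not derivable, and the apparent clash with O(b) does not arise.
A world satisfying every obligation exists (e.g. b=true, d=false, h=true, j=false, k=false, m=false, p=false, q=false, t=true, u=false, v=true, w=true); no atom is both obligatory and forbidden, so the set is consistent.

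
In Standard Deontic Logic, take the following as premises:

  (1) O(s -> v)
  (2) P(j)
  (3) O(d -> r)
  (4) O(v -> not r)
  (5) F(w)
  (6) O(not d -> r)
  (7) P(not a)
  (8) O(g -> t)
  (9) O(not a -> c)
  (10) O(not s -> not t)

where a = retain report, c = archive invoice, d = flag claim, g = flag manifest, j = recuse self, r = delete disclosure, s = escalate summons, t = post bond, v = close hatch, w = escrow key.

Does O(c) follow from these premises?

Premise 9 is O(not a -> c), but O(not a) is not derivable from the premises (the permission P(not a) asserts only not O(a), not O(not a)), so it does not yield O(c).
No other premise forces O(c). An ideal world satisfying every premise can still have c false, so O(c) is not derivable.

No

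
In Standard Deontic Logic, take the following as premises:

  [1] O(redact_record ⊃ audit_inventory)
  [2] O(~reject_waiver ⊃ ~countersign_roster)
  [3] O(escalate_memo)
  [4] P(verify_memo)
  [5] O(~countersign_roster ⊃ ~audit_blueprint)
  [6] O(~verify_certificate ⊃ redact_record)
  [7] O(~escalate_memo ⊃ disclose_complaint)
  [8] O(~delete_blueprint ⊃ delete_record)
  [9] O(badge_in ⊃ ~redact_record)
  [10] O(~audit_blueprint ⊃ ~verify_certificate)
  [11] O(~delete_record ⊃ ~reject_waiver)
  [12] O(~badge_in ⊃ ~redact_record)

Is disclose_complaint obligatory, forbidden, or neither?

Premise 7 is O(~escalate_memo ⊃ disclose_complaint), but O(~escalate_memo) is not derivable from the premises, so it does not yield O(disclose_complaint).
No premise or chain of K-axiom applications forces O(disclose_complaint), and none forces O(~disclose_complaint). So disclose_complaint is neither obligatory nor forbidden under these norms.

Neither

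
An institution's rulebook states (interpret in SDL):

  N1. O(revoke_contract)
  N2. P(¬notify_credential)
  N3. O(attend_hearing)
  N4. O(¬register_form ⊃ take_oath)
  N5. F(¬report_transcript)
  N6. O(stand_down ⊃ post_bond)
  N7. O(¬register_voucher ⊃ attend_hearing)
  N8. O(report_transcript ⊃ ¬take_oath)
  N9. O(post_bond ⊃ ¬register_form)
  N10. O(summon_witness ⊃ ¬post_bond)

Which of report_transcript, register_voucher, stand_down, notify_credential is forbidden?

stand_down

Premise 5, F(¬report_transcript), is equivalent to O(report_transcript).
Applying K to premise 8 (O(report_transcript ⊃ ¬take_oath)) and O(report_transcript) yields O(¬take_oath).
The contrapositive of premise 4 (O(¬register_form ⊃ take_oath)) is O(¬take_oath ⊃ register_form), and O(¬take_oath) is already established, so O(register_form).
Premise 9 is O(post_bond ⊃ ¬register_form); contrapositively O(register_form ⊃ ¬post_bond). Since O(register_form) holds, K gives O(¬post_bond).
Premise 6 is O(stand_down ⊃ post_bond); contrapositively O(¬post_bond ⊃ ¬stand_down). Since O(¬post_bond) holds, K gives O(¬stand_down).
So O(¬stand_down) holds, i.e. stand_down is forbidden. None of the other listed options is forbidden under the premises.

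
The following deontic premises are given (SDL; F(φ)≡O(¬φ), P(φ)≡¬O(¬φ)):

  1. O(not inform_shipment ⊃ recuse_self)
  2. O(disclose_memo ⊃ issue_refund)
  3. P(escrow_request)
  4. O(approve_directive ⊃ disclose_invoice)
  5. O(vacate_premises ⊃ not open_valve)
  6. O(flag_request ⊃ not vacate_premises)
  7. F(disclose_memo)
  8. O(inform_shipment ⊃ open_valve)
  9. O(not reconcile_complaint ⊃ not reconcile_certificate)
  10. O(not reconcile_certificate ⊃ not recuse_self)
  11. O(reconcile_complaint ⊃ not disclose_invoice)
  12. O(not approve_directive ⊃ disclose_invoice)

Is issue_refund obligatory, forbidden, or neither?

Neither

Premise 2 is O(disclose_memo ⊃ issue_refund), but O(disclose_memo) is not derivable from the premises, so it does not yield O(issue_refund).
No premise or chain of K-axiom applications forces O(issue_refund), and none forces O(not issue_refund). So issue_refund is neither obligatory nor forbidden under these norms.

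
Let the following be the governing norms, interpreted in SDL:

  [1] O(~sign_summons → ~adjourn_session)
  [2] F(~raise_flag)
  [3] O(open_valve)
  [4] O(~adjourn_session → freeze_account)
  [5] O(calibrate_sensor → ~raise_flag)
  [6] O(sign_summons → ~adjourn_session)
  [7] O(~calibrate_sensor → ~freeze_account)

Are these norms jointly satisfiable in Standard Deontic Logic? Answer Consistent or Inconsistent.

Inconsistent

By case analysis on ~sign_summons: premise 1 gives O(~sign_summons → ~adjourn_session) and premise 6 gives O(sign_summons → ~adjourn_session), so O(~adjourn_session) either way.
Applying K to premise 4 (O(~adjourn_session → freeze_account)) and O(~adjourn_session) yields O(freeze_account).
Premise 7 is O(~calibrate_sensor → ~freeze_account); contrapositively O(freeze_account → calibrate_sensor). Since O(freeze_account) holds, K gives O(calibrate_sensor).
Applying K to premise 5 (O(calibrate_sensor → ~raise_flag)) and O(calibrate_sensor) yields O(~raise_flag).
Yet premise 2 is F(~raise_flag), i.e. O(raise_flag).
We now have both O(~raise_flag) and O(raise_flag) — raise_flag is simultaneously obligatory and forbidden, violating the D-axiom.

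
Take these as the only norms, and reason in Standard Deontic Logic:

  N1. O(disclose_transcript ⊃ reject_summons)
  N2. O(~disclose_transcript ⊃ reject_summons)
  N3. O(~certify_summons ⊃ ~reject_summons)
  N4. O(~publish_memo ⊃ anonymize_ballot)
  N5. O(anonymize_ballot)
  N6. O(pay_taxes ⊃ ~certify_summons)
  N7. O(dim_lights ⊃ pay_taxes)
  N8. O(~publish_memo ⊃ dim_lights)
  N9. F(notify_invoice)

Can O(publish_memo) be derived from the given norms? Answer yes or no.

Yes

Premises 1 and 2 are O(disclose_transcript ⊃ reject_summons) and O(~disclose_transcript ⊃ reject_summons); every ideal world satisfies disclose_transcript or ~disclose_transcript, so in either case reject_summons holds — hence O(reject_summons).
Premise 3 is O(~certify_summons ⊃ ~reject_summons); contrapositively O(reject_summons ⊃ certify_summons). Since O(reject_summons) holds, K gives O(certify_summons).
Premise 6 is O(pay_taxes ⊃ ~certify_summons); contrapositively O(certify_summons ⊃ ~pay_taxes). Since O(certify_summons) holds, K gives O(~pay_taxes).
Premise 7 is O(dim_lights ⊃ pay_taxes); contrapositively O(~pay_taxes ⊃ ~dim_lights). Since O(~pay_taxes) holds, K gives O(~dim_lights).
Premise 8, O(~publish_memo ⊃ dim_lights), contraposes to O(~dim_lights ⊃ publish_memo); with O(~dim_lights) we get O(publish_memo).
Premises 4, 5, 9 do not contribute to this derivation.
So O(publish_memo) follows.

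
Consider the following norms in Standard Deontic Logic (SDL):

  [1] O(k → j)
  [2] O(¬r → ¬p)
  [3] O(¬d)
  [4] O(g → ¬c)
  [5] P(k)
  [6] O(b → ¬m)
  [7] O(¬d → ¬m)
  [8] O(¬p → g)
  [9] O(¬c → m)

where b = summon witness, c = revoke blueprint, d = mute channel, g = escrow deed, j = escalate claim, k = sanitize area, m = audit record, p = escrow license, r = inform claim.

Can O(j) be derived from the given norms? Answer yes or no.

Premise 1 is O(k → j), but O(k) is not derivable from the premises (the permission P(k) asserts only ¬O(¬k), not O(k)), so it does not yield O(j).
No other premise forces O(j). An ideal world satisfying every premise can still have j false, so O(j) is not derivable.

No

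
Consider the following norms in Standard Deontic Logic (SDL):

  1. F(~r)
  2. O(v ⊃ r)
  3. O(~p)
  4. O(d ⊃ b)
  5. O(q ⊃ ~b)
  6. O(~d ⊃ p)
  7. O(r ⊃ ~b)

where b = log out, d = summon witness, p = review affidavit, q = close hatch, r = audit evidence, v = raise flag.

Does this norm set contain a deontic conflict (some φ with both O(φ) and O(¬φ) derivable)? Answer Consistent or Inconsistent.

Premise 1 is F(~r), i.e. O(r).
From O(r) and premise 7, O(r ⊃ ~b), we obtain O(~b).
Premise 4 is O(d ⊃ b); contrapositively O(~b ⊃ ~d). Since O(~b) holds, K gives O(~d).
Premise 6 is O(~d ⊃ p); since O(~d), deontic closure gives O(p).
However, premise 3 gives O(~p).
We now have both O(p) and O(~p) — p is simultaneously obligatory and forbidden, violating the D-axiom.

Inconsistent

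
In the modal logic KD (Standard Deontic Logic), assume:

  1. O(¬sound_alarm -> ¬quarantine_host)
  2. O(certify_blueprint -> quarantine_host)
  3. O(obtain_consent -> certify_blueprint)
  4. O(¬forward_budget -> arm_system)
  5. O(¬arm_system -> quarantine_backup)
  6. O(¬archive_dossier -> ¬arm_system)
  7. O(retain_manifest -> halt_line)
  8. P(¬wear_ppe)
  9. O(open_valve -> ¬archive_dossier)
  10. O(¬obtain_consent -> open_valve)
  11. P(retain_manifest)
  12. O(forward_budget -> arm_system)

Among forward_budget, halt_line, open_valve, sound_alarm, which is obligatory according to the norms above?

By case analysis on ¬forward_budget: premise 4 gives O(¬forward_budget -> arm_system) and premise 12 gives O(forward_budget -> arm_system), so O(arm_system) either way.
Premise 6 is O(¬archive_dossier -> ¬arm_system); contrapositively O(arm_system -> archive_dossier). Since O(arm_system) holds, K gives O(archive_dossier).
Premise 9, O(open_valve -> ¬archive_dossier), contraposes to O(archive_dossier -> ¬open_valve); with O(archive_dossier) we get O(¬open_valve).
The contrapositive of premise 10 (O(¬obtain_consent -> open_valve)) is O(¬open_valve -> obtain_consent), and O(¬open_valve) is already established, so O(obtain_consent).
Premise 3 is O(obtain_consent -> certify_blueprint); since O(obtain_consent), deontic closure gives O(certify_blueprint).
Premise 2 is O(certify_blueprint -> quarantine_host); since O(certify_blueprint), deontic closure gives O(quarantine_host).
Premise 1 is O(¬sound_alarm -> ¬quarantine_host); contrapositively O(quarantine_host -> sound_alarm). Since O(quarantine_host) holds, K gives O(sound_alarm).
So O(sound_alarm) holds — sound_alarm is obligatory. None of the other listed options is made obligatory by any chain of premises.

sound_alarm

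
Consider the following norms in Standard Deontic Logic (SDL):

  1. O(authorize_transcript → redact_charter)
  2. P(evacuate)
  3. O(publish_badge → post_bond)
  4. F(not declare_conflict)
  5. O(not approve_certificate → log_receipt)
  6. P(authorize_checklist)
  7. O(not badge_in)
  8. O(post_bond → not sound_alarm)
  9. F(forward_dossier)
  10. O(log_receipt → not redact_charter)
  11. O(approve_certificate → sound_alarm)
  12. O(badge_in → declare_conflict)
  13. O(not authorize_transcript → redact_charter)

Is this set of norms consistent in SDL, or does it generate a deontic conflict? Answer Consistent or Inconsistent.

Premise 12 is O(badge_in → declare_conflict); even if O(declare_conflict) held, inferring O(badge_in) would be affirming the consequent — invalid.
So O(badge_in) is not derivable, and the apparent clash with O(not badge_in) does not arise.
A world satisfying every obligation exists (e.g. approve_certificate=true, authorize_checklist=false, authorize_transcript=false, badge_in=false, declare_conflict=true, evacuate=false, forward_dossier=false, log_receipt=false, post_bond=false, publish_badge=false, redact_charter=true, sound_alarm=true); no atom is both obligatory and forbidden, so the set is consistent.

Consistent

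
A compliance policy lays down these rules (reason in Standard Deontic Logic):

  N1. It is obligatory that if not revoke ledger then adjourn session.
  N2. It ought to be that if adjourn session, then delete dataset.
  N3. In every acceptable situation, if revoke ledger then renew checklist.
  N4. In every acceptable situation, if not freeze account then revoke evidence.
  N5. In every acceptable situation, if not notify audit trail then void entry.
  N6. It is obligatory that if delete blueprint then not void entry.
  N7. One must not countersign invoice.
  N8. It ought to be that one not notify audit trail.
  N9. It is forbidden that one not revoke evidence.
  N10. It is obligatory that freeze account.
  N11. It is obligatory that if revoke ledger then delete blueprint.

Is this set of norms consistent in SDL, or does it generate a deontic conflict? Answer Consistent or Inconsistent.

Consistent

Premise 4 is O(¬freeze_account → revoke_evidence); even if O(revoke_evidence) held, inferring O(¬freeze_account) would be affirming the consequent — invalid.
So O(¬freeze_account) is not derivable, and the apparent clash with O(freeze_account) does not arise.
A world satisfying every obligation exists (e.g. adjourn_session=true, countersign_invoice=false, delete_blueprint=false, delete_dataset=true, freeze_account=true, notify_audit_trail=false, renew_checklist=false, revoke_evidence=true, revoke_ledger=false, void_entry=true); no atom is both obligatory and forbidden, so the set is consistent.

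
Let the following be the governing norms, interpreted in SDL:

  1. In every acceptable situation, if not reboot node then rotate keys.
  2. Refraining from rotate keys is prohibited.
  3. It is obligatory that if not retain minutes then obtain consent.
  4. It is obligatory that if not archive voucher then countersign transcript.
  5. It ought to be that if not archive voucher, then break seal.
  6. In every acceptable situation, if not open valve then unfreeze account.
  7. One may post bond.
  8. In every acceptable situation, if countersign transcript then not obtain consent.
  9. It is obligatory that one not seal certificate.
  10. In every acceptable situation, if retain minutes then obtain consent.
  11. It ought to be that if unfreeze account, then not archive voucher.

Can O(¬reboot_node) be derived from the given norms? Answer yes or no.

Premise 1 is O(¬reboot_node → rotate_keys); even if O(rotate_keys) held, inferring O(¬reboot_node) would be affirming the consequent — invalid.
No other premise forces O(¬reboot_node). An ideal world satisfying every premise can still have ¬reboot_node false, so O(¬reboot_node) is not derivable.

No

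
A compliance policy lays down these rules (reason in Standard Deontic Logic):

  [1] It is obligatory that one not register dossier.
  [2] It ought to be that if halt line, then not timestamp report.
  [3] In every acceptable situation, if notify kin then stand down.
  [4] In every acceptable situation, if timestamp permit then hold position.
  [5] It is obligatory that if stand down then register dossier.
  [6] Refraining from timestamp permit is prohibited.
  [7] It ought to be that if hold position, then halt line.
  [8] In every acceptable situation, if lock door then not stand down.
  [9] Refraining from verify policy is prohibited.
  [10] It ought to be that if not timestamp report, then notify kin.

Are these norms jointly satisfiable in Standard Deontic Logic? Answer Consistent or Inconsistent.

Premise 1 gives O(¬register_dossier).
Premise 5 is O(stand_down → register_dossier); contrapositively O(¬register_dossier → ¬stand_down). Since O(¬register_dossier) holds, K gives O(¬stand_down).
The contrapositive of premise 3 (O(notify_kin → stand_down)) is O(¬stand_down → ¬notify_kin), and O(¬stand_down) is already established, so O(¬notify_kin).
Premise 10 is O(¬timestamp_report → notify_kin); contrapositively O(¬notify_kin → timestamp_report). Since O(¬notify_kin) holds, K gives O(timestamp_report).
The contrapositive of premise 2 (O(halt_line → ¬timestamp_report)) is O(timestamp_report → ¬halt_line), and O(timestamp_report) is already established, so O(¬halt_line).
Premise 7 is O(hold_position → halt_line); contrapositively O(¬halt_line → ¬hold_position). Since O(¬halt_line) holds, K gives O(¬hold_position).
Premise 4 is O(timestamp_permit → hold_position); contrapositively O(¬hold_position → ¬timestamp_permit). Since O(¬hold_position) holds, K gives O(¬timestamp_permit).
However, F(¬timestamp_permit) at premise 6 amounts to O(timestamp_permit).
We now have both O(¬timestamp_permit) and O(timestamp_permit) — timestamp_permit is simultaneously obligatory and forbidden, violating the D-axiom.

Inconsistent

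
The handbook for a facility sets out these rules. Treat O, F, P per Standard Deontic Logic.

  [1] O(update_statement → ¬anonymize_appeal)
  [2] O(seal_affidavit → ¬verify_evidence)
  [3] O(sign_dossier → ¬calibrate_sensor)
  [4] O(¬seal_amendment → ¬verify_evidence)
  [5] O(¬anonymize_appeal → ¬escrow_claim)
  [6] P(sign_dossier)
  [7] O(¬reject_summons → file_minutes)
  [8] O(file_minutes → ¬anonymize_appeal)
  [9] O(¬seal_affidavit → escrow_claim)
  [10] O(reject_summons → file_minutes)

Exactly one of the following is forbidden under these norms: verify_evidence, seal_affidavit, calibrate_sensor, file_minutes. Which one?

By case analysis on reject_summons: premise 10 gives O(reject_summons → file_minutes) and premise 7 gives O(¬reject_summons → file_minutes), so O(file_minutes) either way.
From O(file_minutes) and premise 8, O(file_minutes → ¬anonymize_appeal), we obtain O(¬anonymize_appeal).
With premise 5, O(¬anonymize_appeal → ¬escrow_claim), the K-axiom yields O(¬escrow_claim).
Premise 9, O(¬seal_affidavit → escrow_claim), contraposes to O(¬escrow_claim → seal_affidavit); with O(¬escrow_claim) we get O(seal_affidavit).
Premise 2 is O(seal_affidavit → ¬verify_evidence); since O(seal_affidavit), deontic closure gives O(¬verify_evidence).
So O(¬verify_evidence) holds, i.e. verify_evidence is forbidden. None of the other listed options is forbidden under the premises.

verify_evidence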